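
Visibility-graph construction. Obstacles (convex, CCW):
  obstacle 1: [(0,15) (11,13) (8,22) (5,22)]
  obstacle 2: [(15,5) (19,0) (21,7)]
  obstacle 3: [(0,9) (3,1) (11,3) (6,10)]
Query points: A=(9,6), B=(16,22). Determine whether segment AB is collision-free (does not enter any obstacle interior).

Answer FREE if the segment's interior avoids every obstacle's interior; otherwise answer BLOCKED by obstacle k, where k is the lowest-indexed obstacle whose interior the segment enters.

Obstacle 1 [(0,15) (11,13) (8,22) (5,22)]:
  edge (0,15)–(11,13): clear
  edge (11,13)–(8,22): clear
  edge (8,22)–(5,22): clear
  edge (5,22)–(0,15): clear
  midpoint (25/2,14) outside
  → clear
Obstacle 2 [(15,5) (19,0) (21,7)]:
  edge (15,5)–(19,0): clear
  edge (19,0)–(21,7): clear
  edge (21,7)–(15,5): clear
  midpoint (25/2,14) outside
  → clear
Obstacle 3 [(0,9) (3,1) (11,3) (6,10)]:
  edge (0,9)–(3,1): clear
  edge (3,1)–(11,3): clear
  edge (11,3)–(6,10): clear
  edge (6,10)–(0,9): clear
  midpoint (25/2,14) outside
  → clear

FREE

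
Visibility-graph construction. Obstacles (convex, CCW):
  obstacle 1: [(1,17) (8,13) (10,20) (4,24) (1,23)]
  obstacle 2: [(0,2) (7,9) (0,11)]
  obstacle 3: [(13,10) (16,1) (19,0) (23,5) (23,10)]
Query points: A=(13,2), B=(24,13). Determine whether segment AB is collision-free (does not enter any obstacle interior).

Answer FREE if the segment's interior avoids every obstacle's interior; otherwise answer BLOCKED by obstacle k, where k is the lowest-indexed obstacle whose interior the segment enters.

BLOCKED by obstacle 3

Obstacle 1 [(1,17) (8,13) (10,20) (4,24) (1,23)]:
  edge (1,17)–(8,13): clear
  edge (8,13)–(10,20): clear
  edge (10,20)–(4,24): clear
  edge (4,24)–(1,23): clear
  edge (1,23)–(1,17): clear
  midpoint (37/2,15/2) outside
  → clear
Obstacle 2 [(0,2) (7,9) (0,11)]:
  edge (0,2)–(7,9): clear
  edge (7,9)–(0,11): clear
  edge (0,11)–(0,2): clear
  midpoint (37/2,15/2) outside
  → clear
Obstacle 3 [(13,10) (16,1) (19,0) (23,5) (23,10)]:
  edge (13,10)–(16,1): crosses AB
  edge (16,1)–(19,0): clear
  edge (19,0)–(23,5): clear
  edge (23,5)–(23,10): clear
  edge (23,10)–(13,10): crosses AB
  → BLOCKED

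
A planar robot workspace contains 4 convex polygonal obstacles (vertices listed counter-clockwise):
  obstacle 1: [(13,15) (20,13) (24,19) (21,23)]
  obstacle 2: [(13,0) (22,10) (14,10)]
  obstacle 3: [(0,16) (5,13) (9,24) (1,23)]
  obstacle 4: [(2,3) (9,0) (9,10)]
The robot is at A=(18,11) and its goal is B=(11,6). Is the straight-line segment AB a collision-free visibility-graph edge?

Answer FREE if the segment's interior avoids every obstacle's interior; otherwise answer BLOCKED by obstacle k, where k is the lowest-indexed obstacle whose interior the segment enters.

Obstacle 1 [(13,15) (20,13) (24,19) (21,23)]:
  edge (13,15)–(20,13): clear
  edge (20,13)–(24,19): clear
  edge (24,19)–(21,23): clear
  edge (21,23)–(13,15): clear
  midpoint (29/2,17/2) outside
  → clear
Obstacle 2 [(13,0) (22,10) (14,10)]:
  edge (13,0)–(22,10): clear
  edge (22,10)–(14,10): crosses AB
  edge (14,10)–(13,0): crosses AB
  → BLOCKED
Obstacle 3 [(0,16) (5,13) (9,24) (1,23)]:
  edge (0,16)–(5,13): clear
  edge (5,13)–(9,24): clear
  edge (9,24)–(1,23): clear
  edge (1,23)–(0,16): clear
  midpoint (29/2,17/2) outside
  → clear
Obstacle 4 [(2,3) (9,0) (9,10)]:
  edge (2,3)–(9,0): clear
  edge (9,0)–(9,10): clear
  edge (9,10)–(2,3): clear
  midpoint (29/2,17/2) outside
  → clear

BLOCKED by obstacle 2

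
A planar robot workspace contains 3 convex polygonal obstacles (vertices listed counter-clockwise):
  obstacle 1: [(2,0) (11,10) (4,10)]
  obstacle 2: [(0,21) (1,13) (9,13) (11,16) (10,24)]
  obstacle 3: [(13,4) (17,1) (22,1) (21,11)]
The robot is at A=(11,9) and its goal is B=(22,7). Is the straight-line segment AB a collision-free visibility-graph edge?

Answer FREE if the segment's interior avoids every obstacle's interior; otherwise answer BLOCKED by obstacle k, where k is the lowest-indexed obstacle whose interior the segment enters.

BLOCKED by obstacle 3

Obstacle 1 [(2,0) (11,10) (4,10)]:
  edge (2,0)–(11,10): clear
  edge (11,10)–(4,10): clear
  edge (4,10)–(2,0): clear
  midpoint (33/2,8) outside
  → clear
Obstacle 2 [(0,21) (1,13) (9,13) (11,16) (10,24)]:
  edge (0,21)–(1,13): clear
  edge (1,13)–(9,13): clear
  edge (9,13)–(11,16): clear
  edge (11,16)–(10,24): clear
  edge (10,24)–(0,21): clear
  midpoint (33/2,8) outside
  → clear
Obstacle 3 [(13,4) (17,1) (22,1) (21,11)]:
  edge (13,4)–(17,1): clear
  edge (17,1)–(22,1): clear
  edge (22,1)–(21,11): crosses AB
  edge (21,11)–(13,4): crosses AB
  → BLOCKED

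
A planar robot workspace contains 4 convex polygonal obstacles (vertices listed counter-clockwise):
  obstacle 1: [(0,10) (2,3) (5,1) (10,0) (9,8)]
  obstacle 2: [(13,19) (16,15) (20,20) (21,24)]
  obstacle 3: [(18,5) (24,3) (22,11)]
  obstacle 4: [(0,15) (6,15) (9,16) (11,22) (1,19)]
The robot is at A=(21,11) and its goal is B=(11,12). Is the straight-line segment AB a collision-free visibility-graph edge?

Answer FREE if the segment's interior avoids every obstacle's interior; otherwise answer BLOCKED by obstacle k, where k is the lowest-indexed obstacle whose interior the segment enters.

FREE

Obstacle 1 [(0,10) (2,3) (5,1) (10,0) (9,8)]:
  edge (0,10)–(2,3): clear
  edge (2,3)–(5,1): clear
  edge (5,1)–(10,0): clear
  edge (10,0)–(9,8): clear
  edge (9,8)–(0,10): clear
  midpoint (16,23/2) outside
  → clear
Obstacle 2 [(13,19) (16,15) (20,20) (21,24)]:
  edge (13,19)–(16,15): clear
  edge (16,15)–(20,20): clear
  edge (20,20)–(21,24): clear
  edge (21,24)–(13,19): clear
  midpoint (16,23/2) outside
  → clear
Obstacle 3 [(18,5) (24,3) (22,11)]:
  edge (18,5)–(24,3): clear
  edge (24,3)–(22,11): clear
  edge (22,11)–(18,5): clear
  midpoint (16,23/2) outside
  → clear
Obstacle 4 [(0,15) (6,15) (9,16) (11,22) (1,19)]:
  edge (0,15)–(6,15): clear
  edge (6,15)–(9,16): clear
  edge (9,16)–(11,22): clear
  edge (11,22)–(1,19): clear
  edge (1,19)–(0,15): clear
  midpoint (16,23/2) outside
  → clear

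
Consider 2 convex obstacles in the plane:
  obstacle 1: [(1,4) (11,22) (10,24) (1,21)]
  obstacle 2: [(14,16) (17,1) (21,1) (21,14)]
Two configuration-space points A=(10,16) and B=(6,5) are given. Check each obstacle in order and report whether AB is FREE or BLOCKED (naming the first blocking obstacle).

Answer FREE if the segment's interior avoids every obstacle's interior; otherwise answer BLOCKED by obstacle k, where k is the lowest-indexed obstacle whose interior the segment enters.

Obstacle 1 [(1,4) (11,22) (10,24) (1,21)]:
  edge (1,4)–(11,22): clear
  edge (11,22)–(10,24): clear
  edge (10,24)–(1,21): clear
  edge (1,21)–(1,4): clear
  midpoint (8,21/2) outside
  → clear
Obstacle 2 [(14,16) (17,1) (21,1) (21,14)]:
  edge (14,16)–(17,1): clear
  edge (17,1)–(21,1): clear
  edge (21,1)–(21,14): clear
  edge (21,14)–(14,16): clear
  midpoint (8,21/2) outside
  → clear

FREE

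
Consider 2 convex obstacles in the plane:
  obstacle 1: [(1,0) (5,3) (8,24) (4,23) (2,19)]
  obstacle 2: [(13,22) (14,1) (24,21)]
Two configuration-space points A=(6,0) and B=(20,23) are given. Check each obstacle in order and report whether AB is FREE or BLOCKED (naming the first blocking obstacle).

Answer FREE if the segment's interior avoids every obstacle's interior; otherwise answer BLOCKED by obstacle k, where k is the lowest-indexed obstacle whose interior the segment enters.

BLOCKED by obstacle 2

Obstacle 1 [(1,0) (5,3) (8,24) (4,23) (2,19)]:
  edge (1,0)–(5,3): clear
  edge (5,3)–(8,24): clear
  edge (8,24)–(4,23): clear
  edge (4,23)–(2,19): clear
  edge (2,19)–(1,0): clear
  midpoint (13,23/2) outside
  → clear
Obstacle 2 [(13,22) (14,1) (24,21)]:
  edge (13,22)–(14,1): crosses AB
  edge (14,1)–(24,21): clear
  edge (24,21)–(13,22): crosses AB
  → BLOCKED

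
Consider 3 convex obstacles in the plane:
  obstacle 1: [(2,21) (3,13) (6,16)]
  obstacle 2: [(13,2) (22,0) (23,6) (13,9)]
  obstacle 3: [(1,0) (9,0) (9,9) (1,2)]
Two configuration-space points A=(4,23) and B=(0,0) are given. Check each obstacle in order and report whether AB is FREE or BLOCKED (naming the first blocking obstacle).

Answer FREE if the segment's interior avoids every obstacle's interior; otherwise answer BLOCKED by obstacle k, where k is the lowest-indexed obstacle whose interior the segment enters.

Obstacle 1 [(2,21) (3,13) (6,16)]:
  edge (2,21)–(3,13): crosses AB
  edge (3,13)–(6,16): clear
  edge (6,16)–(2,21): crosses AB
  → BLOCKED
Obstacle 2 [(13,2) (22,0) (23,6) (13,9)]:
  edge (13,2)–(22,0): clear
  edge (22,0)–(23,6): clear
  edge (23,6)–(13,9): clear
  edge (13,9)–(13,2): clear
  midpoint (2,23/2) outside
  → clear
Obstacle 3 [(1,0) (9,0) (9,9) (1,2)]:
  edge (1,0)–(9,0): clear
  edge (9,0)–(9,9): clear
  edge (9,9)–(1,2): clear
  edge (1,2)–(1,0): clear
  midpoint (2,23/2) outside
  → clear

BLOCKED by obstacle 1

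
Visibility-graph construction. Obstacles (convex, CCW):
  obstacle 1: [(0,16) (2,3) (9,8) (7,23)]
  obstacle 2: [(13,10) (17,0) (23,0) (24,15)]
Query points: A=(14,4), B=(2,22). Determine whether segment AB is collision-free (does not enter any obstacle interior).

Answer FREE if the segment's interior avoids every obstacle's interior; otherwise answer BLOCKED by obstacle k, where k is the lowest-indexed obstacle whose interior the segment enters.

BLOCKED by obstacle 1

Obstacle 1 [(0,16) (2,3) (9,8) (7,23)]:
  edge (0,16)–(2,3): clear
  edge (2,3)–(9,8): clear
  edge (9,8)–(7,23): crosses AB
  edge (7,23)–(0,16): crosses AB
  → BLOCKED
Obstacle 2 [(13,10) (17,0) (23,0) (24,15)]:
  edge (13,10)–(17,0): clear
  edge (17,0)–(23,0): clear
  edge (23,0)–(24,15): clear
  edge (24,15)–(13,10): clear
  midpoint (8,13) outside
  → clear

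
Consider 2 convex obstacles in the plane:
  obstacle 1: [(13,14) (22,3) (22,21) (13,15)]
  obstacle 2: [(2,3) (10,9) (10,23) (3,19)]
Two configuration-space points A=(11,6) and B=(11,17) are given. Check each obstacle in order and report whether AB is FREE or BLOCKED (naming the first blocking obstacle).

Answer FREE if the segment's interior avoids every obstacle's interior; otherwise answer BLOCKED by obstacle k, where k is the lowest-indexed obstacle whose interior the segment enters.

FREE

Obstacle 1 [(13,14) (22,3) (22,21) (13,15)]:
  edge (13,14)–(22,3): clear
  edge (22,3)–(22,21): clear
  edge (22,21)–(13,15): clear
  edge (13,15)–(13,14): clear
  midpoint (11,23/2) outside
  → clear
Obstacle 2 [(2,3) (10,9) (10,23) (3,19)]:
  edge (2,3)–(10,9): clear
  edge (10,9)–(10,23): clear
  edge (10,23)–(3,19): clear
  edge (3,19)–(2,3): clear
  midpoint (11,23/2) outside
  → clear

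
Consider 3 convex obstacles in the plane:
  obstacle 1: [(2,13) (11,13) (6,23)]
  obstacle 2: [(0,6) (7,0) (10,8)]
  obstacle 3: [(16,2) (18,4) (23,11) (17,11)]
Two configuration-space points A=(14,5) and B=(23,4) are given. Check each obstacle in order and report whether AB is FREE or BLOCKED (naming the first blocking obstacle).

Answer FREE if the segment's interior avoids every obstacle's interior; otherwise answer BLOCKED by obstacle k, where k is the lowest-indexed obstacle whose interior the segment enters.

Obstacle 1 [(2,13) (11,13) (6,23)]:
  edge (2,13)–(11,13): clear
  edge (11,13)–(6,23): clear
  edge (6,23)–(2,13): clear
  midpoint (37/2,9/2) outside
  → clear
Obstacle 2 [(0,6) (7,0) (10,8)]:
  edge (0,6)–(7,0): clear
  edge (7,0)–(10,8): clear
  edge (10,8)–(0,6): clear
  midpoint (37/2,9/2) outside
  → clear
Obstacle 3 [(16,2) (18,4) (23,11) (17,11)]:
  edge (16,2)–(18,4): clear
  edge (18,4)–(23,11): crosses AB
  edge (23,11)–(17,11): clear
  edge (17,11)–(16,2): crosses AB
  → BLOCKED

BLOCKED by obstacle 3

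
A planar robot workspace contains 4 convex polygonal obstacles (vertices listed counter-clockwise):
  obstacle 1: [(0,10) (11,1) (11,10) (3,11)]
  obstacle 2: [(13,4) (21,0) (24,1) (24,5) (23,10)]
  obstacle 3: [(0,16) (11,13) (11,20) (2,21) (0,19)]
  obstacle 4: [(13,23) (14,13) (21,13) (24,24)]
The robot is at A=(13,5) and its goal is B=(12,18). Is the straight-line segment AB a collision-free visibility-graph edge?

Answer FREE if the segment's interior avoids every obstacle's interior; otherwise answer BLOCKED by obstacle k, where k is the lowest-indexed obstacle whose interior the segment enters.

FREE

Obstacle 1 [(0,10) (11,1) (11,10) (3,11)]:
  edge (0,10)–(11,1): clear
  edge (11,1)–(11,10): clear
  edge (11,10)–(3,11): clear
  edge (3,11)–(0,10): clear
  midpoint (25/2,23/2) outside
  → clear
Obstacle 2 [(13,4) (21,0) (24,1) (24,5) (23,10)]:
  edge (13,4)–(21,0): clear
  edge (21,0)–(24,1): clear
  edge (24,1)–(24,5): clear
  edge (24,5)–(23,10): clear
  edge (23,10)–(13,4): clear
  midpoint (25/2,23/2) outside
  → clear
Obstacle 3 [(0,16) (11,13) (11,20) (2,21) (0,19)]:
  edge (0,16)–(11,13): clear
  edge (11,13)–(11,20): clear
  edge (11,20)–(2,21): clear
  edge (2,21)–(0,19): clear
  edge (0,19)–(0,16): clear
  midpoint (25/2,23/2) outside
  → clear
Obstacle 4 [(13,23) (14,13) (21,13) (24,24)]:
  edge (13,23)–(14,13): clear
  edge (14,13)–(21,13): clear
  edge (21,13)–(24,24): clear
  edge (24,24)–(13,23): clear
  midpoint (25/2,23/2) outside
  → clear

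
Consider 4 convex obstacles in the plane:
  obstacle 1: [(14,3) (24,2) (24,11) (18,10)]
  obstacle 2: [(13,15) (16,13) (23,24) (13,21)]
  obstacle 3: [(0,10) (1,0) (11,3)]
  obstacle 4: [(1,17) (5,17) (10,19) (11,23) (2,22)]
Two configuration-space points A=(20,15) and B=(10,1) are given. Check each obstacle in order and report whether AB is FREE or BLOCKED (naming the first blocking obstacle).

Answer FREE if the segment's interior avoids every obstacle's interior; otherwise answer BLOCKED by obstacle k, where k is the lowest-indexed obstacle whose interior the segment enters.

Obstacle 1 [(14,3) (24,2) (24,11) (18,10)]:
  edge (14,3)–(24,2): clear
  edge (24,2)–(24,11): clear
  edge (24,11)–(18,10): clear
  edge (18,10)–(14,3): clear
  midpoint (15,8) outside
  → clear
Obstacle 2 [(13,15) (16,13) (23,24) (13,21)]:
  edge (13,15)–(16,13): clear
  edge (16,13)–(23,24): clear
  edge (23,24)–(13,21): clear
  edge (13,21)–(13,15): clear
  midpoint (15,8) outside
  → clear
Obstacle 3 [(0,10) (1,0) (11,3)]:
  edge (0,10)–(1,0): clear
  edge (1,0)–(11,3): clear
  edge (11,3)–(0,10): clear
  midpoint (15,8) outside
  → clear
Obstacle 4 [(1,17) (5,17) (10,19) (11,23) (2,22)]:
  edge (1,17)–(5,17): clear
  edge (5,17)–(10,19): clear
  edge (10,19)–(11,23): clear
  edge (11,23)–(2,22): clear
  edge (2,22)–(1,17): clear
  midpoint (15,8) outside
  → clear

FREE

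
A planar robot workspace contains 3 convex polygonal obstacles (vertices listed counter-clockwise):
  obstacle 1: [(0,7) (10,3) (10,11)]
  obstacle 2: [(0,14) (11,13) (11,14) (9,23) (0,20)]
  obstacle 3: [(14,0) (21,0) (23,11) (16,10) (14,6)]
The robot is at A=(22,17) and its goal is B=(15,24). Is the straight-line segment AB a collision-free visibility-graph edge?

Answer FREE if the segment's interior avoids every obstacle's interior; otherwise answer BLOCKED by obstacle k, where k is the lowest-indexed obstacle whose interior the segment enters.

FREE

Obstacle 1 [(0,7) (10,3) (10,11)]:
  edge (0,7)–(10,3): clear
  edge (10,3)–(10,11): clear
  edge (10,11)–(0,7): clear
  midpoint (37/2,41/2) outside
  → clear
Obstacle 2 [(0,14) (11,13) (11,14) (9,23) (0,20)]:
  edge (0,14)–(11,13): clear
  edge (11,13)–(11,14): clear
  edge (11,14)–(9,23): clear
  edge (9,23)–(0,20): clear
  edge (0,20)–(0,14): clear
  midpoint (37/2,41/2) outside
  → clear
Obstacle 3 [(14,0) (21,0) (23,11) (16,10) (14,6)]:
  edge (14,0)–(21,0): clear
  edge (21,0)–(23,11): clear
  edge (23,11)–(16,10): clear
  edge (16,10)–(14,6): clear
  edge (14,6)–(14,0): clear
  midpoint (37/2,41/2) outside
  → clear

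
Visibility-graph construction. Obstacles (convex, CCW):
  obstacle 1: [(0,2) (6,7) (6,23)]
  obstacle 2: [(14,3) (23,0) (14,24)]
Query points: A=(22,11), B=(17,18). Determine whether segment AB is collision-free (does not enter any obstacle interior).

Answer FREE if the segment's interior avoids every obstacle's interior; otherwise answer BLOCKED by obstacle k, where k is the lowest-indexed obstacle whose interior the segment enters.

Obstacle 1 [(0,2) (6,7) (6,23)]:
  edge (0,2)–(6,7): clear
  edge (6,7)–(6,23): clear
  edge (6,23)–(0,2): clear
  midpoint (39/2,29/2) outside
  → clear
Obstacle 2 [(14,3) (23,0) (14,24)]:
  edge (14,3)–(23,0): clear
  edge (23,0)–(14,24): clear
  edge (14,24)–(14,3): clear
  midpoint (39/2,29/2) outside
  → clear

FREE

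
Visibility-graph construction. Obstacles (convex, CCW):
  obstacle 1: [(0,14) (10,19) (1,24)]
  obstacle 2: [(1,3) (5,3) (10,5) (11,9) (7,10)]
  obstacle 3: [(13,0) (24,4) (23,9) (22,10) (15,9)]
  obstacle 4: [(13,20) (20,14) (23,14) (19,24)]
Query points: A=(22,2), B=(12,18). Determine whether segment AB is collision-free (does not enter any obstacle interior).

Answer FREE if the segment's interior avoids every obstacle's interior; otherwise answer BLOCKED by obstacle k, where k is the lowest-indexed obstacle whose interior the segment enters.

BLOCKED by obstacle 3

Obstacle 1 [(0,14) (10,19) (1,24)]:
  edge (0,14)–(10,19): clear
  edge (10,19)–(1,24): clear
  edge (1,24)–(0,14): clear
  midpoint (17,10) outside
  → clear
Obstacle 2 [(1,3) (5,3) (10,5) (11,9) (7,10)]:
  edge (1,3)–(5,3): clear
  edge (5,3)–(10,5): clear
  edge (10,5)–(11,9): clear
  edge (11,9)–(7,10): clear
  edge (7,10)–(1,3): clear
  midpoint (17,10) outside
  → clear
Obstacle 3 [(13,0) (24,4) (23,9) (22,10) (15,9)]:
  edge (13,0)–(24,4): crosses AB
  edge (24,4)–(23,9): clear
  edge (23,9)–(22,10): clear
  edge (22,10)–(15,9): crosses AB
  edge (15,9)–(13,0): clear
  → BLOCKED
Obstacle 4 [(13,20) (20,14) (23,14) (19,24)]:
  edge (13,20)–(20,14): clear
  edge (20,14)–(23,14): clear
  edge (23,14)–(19,24): clear
  edge (19,24)–(13,20): clear
  midpoint (17,10) outside
  → clear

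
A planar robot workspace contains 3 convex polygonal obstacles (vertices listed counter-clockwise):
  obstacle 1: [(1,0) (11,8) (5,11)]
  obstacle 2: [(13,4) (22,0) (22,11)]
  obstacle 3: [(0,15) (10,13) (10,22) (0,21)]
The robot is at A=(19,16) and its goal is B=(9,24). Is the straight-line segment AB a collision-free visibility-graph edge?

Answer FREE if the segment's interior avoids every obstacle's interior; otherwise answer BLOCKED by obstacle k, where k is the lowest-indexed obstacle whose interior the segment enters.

Obstacle 1 [(1,0) (11,8) (5,11)]:
  edge (1,0)–(11,8): clear
  edge (11,8)–(5,11): clear
  edge (5,11)–(1,0): clear
  midpoint (14,20) outside
  → clear
Obstacle 2 [(13,4) (22,0) (22,11)]:
  edge (13,4)–(22,0): clear
  edge (22,0)–(22,11): clear
  edge (22,11)–(13,4): clear
  midpoint (14,20) outside
  → clear
Obstacle 3 [(0,15) (10,13) (10,22) (0,21)]:
  edge (0,15)–(10,13): clear
  edge (10,13)–(10,22): clear
  edge (10,22)–(0,21): clear
  edge (0,21)–(0,15): clear
  midpoint (14,20) outside
  → clear

FREE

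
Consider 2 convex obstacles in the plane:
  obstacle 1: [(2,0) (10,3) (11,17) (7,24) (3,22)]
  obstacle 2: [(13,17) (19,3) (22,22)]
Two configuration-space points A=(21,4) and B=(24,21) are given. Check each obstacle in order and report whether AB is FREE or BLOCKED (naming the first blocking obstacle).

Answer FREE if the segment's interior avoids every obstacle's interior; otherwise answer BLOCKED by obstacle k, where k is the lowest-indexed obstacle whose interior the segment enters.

Obstacle 1 [(2,0) (10,3) (11,17) (7,24) (3,22)]:
  edge (2,0)–(10,3): clear
  edge (10,3)–(11,17): clear
  edge (11,17)–(7,24): clear
  edge (7,24)–(3,22): clear
  edge (3,22)–(2,0): clear
  midpoint (45/2,25/2) outside
  → clear
Obstacle 2 [(13,17) (19,3) (22,22)]:
  edge (13,17)–(19,3): clear
  edge (19,3)–(22,22): clear
  edge (22,22)–(13,17): clear
  midpoint (45/2,25/2) outside
  → clear

FREE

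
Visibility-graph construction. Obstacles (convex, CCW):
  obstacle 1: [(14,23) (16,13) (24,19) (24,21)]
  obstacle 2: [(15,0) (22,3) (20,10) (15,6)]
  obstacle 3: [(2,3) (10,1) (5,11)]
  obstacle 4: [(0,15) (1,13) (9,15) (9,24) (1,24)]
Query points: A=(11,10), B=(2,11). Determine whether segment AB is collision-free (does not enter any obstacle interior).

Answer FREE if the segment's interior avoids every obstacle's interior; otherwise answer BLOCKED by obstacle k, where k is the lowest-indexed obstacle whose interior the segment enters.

Obstacle 1 [(14,23) (16,13) (24,19) (24,21)]:
  edge (14,23)–(16,13): clear
  edge (16,13)–(24,19): clear
  edge (24,19)–(24,21): clear
  edge (24,21)–(14,23): clear
  midpoint (13/2,21/2) outside
  → clear
Obstacle 2 [(15,0) (22,3) (20,10) (15,6)]:
  edge (15,0)–(22,3): clear
  edge (22,3)–(20,10): clear
  edge (20,10)–(15,6): clear
  edge (15,6)–(15,0): clear
  midpoint (13/2,21/2) outside
  → clear
Obstacle 3 [(2,3) (10,1) (5,11)]:
  edge (2,3)–(10,1): clear
  edge (10,1)–(5,11): crosses AB
  edge (5,11)–(2,3): crosses AB
  → BLOCKED
Obstacle 4 [(0,15) (1,13) (9,15) (9,24) (1,24)]:
  edge (0,15)–(1,13): clear
  edge (1,13)–(9,15): clear
  edge (9,15)–(9,24): clear
  edge (9,24)–(1,24): clear
  edge (1,24)–(0,15): clear
  midpoint (13/2,21/2) outside
  → clear

BLOCKED by obstacle 3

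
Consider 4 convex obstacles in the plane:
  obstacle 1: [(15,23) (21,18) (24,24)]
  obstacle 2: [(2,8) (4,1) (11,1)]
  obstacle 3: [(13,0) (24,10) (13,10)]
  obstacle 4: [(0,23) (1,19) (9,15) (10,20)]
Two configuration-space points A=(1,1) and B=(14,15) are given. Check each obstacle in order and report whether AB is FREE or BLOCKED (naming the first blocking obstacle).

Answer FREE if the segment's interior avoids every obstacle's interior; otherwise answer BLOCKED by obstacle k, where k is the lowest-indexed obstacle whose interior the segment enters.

Obstacle 1 [(15,23) (21,18) (24,24)]:
  edge (15,23)–(21,18): clear
  edge (21,18)–(24,24): clear
  edge (24,24)–(15,23): clear
  midpoint (15/2,8) outside
  → clear
Obstacle 2 [(2,8) (4,1) (11,1)]:
  edge (2,8)–(4,1): crosses AB
  edge (4,1)–(11,1): clear
  edge (11,1)–(2,8): crosses AB
  → BLOCKED
Obstacle 3 [(13,0) (24,10) (13,10)]:
  edge (13,0)–(24,10): clear
  edge (24,10)–(13,10): clear
  edge (13,10)–(13,0): clear
  midpoint (15/2,8) outside
  → clear
Obstacle 4 [(0,23) (1,19) (9,15) (10,20)]:
  edge (0,23)–(1,19): clear
  edge (1,19)–(9,15): clear
  edge (9,15)–(10,20): clear
  edge (10,20)–(0,23): clear
  midpoint (15/2,8) outside
  → clear

BLOCKED by obstacle 2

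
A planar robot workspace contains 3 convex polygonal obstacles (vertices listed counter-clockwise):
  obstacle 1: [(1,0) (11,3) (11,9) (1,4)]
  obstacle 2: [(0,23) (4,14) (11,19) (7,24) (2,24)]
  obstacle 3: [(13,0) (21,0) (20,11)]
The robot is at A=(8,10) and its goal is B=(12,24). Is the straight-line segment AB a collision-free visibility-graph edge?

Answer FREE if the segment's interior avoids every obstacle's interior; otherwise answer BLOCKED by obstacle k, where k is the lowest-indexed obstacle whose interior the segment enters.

BLOCKED by obstacle 2

Obstacle 1 [(1,0) (11,3) (11,9) (1,4)]:
  edge (1,0)–(11,3): clear
  edge (11,3)–(11,9): clear
  edge (11,9)–(1,4): clear
  edge (1,4)–(1,0): clear
  midpoint (10,17) outside
  → clear
Obstacle 2 [(0,23) (4,14) (11,19) (7,24) (2,24)]:
  edge (0,23)–(4,14): clear
  edge (4,14)–(11,19): crosses AB
  edge (11,19)–(7,24): crosses AB
  edge (7,24)–(2,24): clear
  edge (2,24)–(0,23): clear
  → BLOCKED
Obstacle 3 [(13,0) (21,0) (20,11)]:
  edge (13,0)–(21,0): clear
  edge (21,0)–(20,11): clear
  edge (20,11)–(13,0): clear
  midpoint (10,17) outside
  → clear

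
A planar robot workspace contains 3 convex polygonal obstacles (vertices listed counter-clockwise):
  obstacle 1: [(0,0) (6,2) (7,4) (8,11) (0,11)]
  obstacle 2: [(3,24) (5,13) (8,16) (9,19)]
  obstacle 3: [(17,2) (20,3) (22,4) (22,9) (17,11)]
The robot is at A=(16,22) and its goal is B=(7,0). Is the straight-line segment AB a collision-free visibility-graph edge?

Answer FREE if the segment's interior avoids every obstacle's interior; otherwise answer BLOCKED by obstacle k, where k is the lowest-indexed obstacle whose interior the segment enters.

Obstacle 1 [(0,0) (6,2) (7,4) (8,11) (0,11)]:
  edge (0,0)–(6,2): clear
  edge (6,2)–(7,4): clear
  edge (7,4)–(8,11): clear
  edge (8,11)–(0,11): clear
  edge (0,11)–(0,0): clear
  midpoint (23/2,11) outside
  → clear
Obstacle 2 [(3,24) (5,13) (8,16) (9,19)]:
  edge (3,24)–(5,13): clear
  edge (5,13)–(8,16): clear
  edge (8,16)–(9,19): clear
  edge (9,19)–(3,24): clear
  midpoint (23/2,11) outside
  → clear
Obstacle 3 [(17,2) (20,3) (22,4) (22,9) (17,11)]:
  edge (17,2)–(20,3): clear
  edge (20,3)–(22,4): clear
  edge (22,4)–(22,9): clear
  edge (22,9)–(17,11): clear
  edge (17,11)–(17,2): clear
  midpoint (23/2,11) outside
  → clear

FREE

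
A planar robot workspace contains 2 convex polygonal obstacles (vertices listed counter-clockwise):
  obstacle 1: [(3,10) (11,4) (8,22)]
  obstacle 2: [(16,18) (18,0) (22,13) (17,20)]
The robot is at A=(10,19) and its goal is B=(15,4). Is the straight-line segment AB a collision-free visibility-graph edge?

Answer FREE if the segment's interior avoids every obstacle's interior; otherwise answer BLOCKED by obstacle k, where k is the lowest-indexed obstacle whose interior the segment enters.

Obstacle 1 [(3,10) (11,4) (8,22)]:
  edge (3,10)–(11,4): clear
  edge (11,4)–(8,22): clear
  edge (8,22)–(3,10): clear
  midpoint (25/2,23/2) outside
  → clear
Obstacle 2 [(16,18) (18,0) (22,13) (17,20)]:
  edge (16,18)–(18,0): clear
  edge (18,0)–(22,13): clear
  edge (22,13)–(17,20): clear
  edge (17,20)–(16,18): clear
  midpoint (25/2,23/2) outside
  → clear

FREE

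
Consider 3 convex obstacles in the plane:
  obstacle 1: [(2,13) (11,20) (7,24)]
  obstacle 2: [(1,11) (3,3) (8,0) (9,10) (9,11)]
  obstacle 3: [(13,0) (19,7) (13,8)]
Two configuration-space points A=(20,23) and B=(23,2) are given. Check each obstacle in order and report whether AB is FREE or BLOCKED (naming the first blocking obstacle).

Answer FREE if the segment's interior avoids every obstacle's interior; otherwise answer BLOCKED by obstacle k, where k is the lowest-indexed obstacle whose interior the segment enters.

FREE

Obstacle 1 [(2,13) (11,20) (7,24)]:
  edge (2,13)–(11,20): clear
  edge (11,20)–(7,24): clear
  edge (7,24)–(2,13): clear
  midpoint (43/2,25/2) outside
  → clear
Obstacle 2 [(1,11) (3,3) (8,0) (9,10) (9,11)]:
  edge (1,11)–(3,3): clear
  edge (3,3)–(8,0): clear
  edge (8,0)–(9,10): clear
  edge (9,10)–(9,11): clear
  edge (9,11)–(1,11): clear
  midpoint (43/2,25/2) outside
  → clear
Obstacle 3 [(13,0) (19,7) (13,8)]:
  edge (13,0)–(19,7): clear
  edge (19,7)–(13,8): clear
  edge (13,8)–(13,0): clear
  midpoint (43/2,25/2) outside
  → clear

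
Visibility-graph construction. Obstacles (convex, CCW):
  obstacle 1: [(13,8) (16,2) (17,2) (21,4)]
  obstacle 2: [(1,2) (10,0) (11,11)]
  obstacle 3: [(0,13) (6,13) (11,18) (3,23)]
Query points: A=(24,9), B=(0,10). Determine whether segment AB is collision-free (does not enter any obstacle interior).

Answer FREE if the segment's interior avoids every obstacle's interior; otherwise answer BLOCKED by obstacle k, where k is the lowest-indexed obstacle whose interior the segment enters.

BLOCKED by obstacle 2

Obstacle 1 [(13,8) (16,2) (17,2) (21,4)]:
  edge (13,8)–(16,2): clear
  edge (16,2)–(17,2): clear
  edge (17,2)–(21,4): clear
  edge (21,4)–(13,8): clear
  midpoint (12,19/2) outside
  → clear
Obstacle 2 [(1,2) (10,0) (11,11)]:
  edge (1,2)–(10,0): clear
  edge (10,0)–(11,11): crosses AB
  edge (11,11)–(1,2): crosses AB
  → BLOCKED
Obstacle 3 [(0,13) (6,13) (11,18) (3,23)]:
  edge (0,13)–(6,13): clear
  edge (6,13)–(11,18): clear
  edge (11,18)–(3,23): clear
  edge (3,23)–(0,13): clear
  midpoint (12,19/2) outside
  → clear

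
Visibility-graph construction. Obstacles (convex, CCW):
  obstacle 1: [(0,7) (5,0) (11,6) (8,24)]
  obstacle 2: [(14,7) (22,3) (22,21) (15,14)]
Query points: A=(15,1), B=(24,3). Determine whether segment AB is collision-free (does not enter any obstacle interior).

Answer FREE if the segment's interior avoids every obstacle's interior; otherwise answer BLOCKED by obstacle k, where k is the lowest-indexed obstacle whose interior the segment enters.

Obstacle 1 [(0,7) (5,0) (11,6) (8,24)]:
  edge (0,7)–(5,0): clear
  edge (5,0)–(11,6): clear
  edge (11,6)–(8,24): clear
  edge (8,24)–(0,7): clear
  midpoint (39/2,2) outside
  → clear
Obstacle 2 [(14,7) (22,3) (22,21) (15,14)]:
  edge (14,7)–(22,3): clear
  edge (22,3)–(22,21): clear
  edge (22,21)–(15,14): clear
  edge (15,14)–(14,7): clear
  midpoint (39/2,2) outside
  → clear

FREE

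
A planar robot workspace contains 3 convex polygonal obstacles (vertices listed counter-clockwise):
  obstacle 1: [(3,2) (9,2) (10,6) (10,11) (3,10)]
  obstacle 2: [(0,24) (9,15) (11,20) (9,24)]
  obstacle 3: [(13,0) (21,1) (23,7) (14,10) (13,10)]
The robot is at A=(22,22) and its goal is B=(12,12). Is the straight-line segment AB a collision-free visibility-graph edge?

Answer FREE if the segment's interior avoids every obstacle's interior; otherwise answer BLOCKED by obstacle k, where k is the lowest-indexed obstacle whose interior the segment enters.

FREE

Obstacle 1 [(3,2) (9,2) (10,6) (10,11) (3,10)]:
  edge (3,2)–(9,2): clear
  edge (9,2)–(10,6): clear
  edge (10,6)–(10,11): clear
  edge (10,11)–(3,10): clear
  edge (3,10)–(3,2): clear
  midpoint (17,17) outside
  → clear
Obstacle 2 [(0,24) (9,15) (11,20) (9,24)]:
  edge (0,24)–(9,15): clear
  edge (9,15)–(11,20): clear
  edge (11,20)–(9,24): clear
  edge (9,24)–(0,24): clear
  midpoint (17,17) outside
  → clear
Obstacle 3 [(13,0) (21,1) (23,7) (14,10) (13,10)]:
  edge (13,0)–(21,1): clear
  edge (21,1)–(23,7): clear
  edge (23,7)–(14,10): clear
  edge (14,10)–(13,10): clear
  edge (13,10)–(13,0): clear
  midpoint (17,17) outside
  → clear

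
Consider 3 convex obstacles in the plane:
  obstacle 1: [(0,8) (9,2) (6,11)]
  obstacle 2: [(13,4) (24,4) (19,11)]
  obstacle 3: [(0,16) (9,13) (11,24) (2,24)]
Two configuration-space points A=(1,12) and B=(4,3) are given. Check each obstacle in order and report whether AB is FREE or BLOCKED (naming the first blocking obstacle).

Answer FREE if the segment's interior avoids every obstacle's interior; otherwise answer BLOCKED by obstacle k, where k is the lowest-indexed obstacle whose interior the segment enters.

Obstacle 1 [(0,8) (9,2) (6,11)]:
  edge (0,8)–(9,2): crosses AB
  edge (9,2)–(6,11): clear
  edge (6,11)–(0,8): crosses AB
  → BLOCKED
Obstacle 2 [(13,4) (24,4) (19,11)]:
  edge (13,4)–(24,4): clear
  edge (24,4)–(19,11): clear
  edge (19,11)–(13,4): clear
  midpoint (5/2,15/2) outside
  → clear
Obstacle 3 [(0,16) (9,13) (11,24) (2,24)]:
  edge (0,16)–(9,13): clear
  edge (9,13)–(11,24): clear
  edge (11,24)–(2,24): clear
  edge (2,24)–(0,16): clear
  midpoint (5/2,15/2) outside
  → clear

BLOCKED by obstacle 1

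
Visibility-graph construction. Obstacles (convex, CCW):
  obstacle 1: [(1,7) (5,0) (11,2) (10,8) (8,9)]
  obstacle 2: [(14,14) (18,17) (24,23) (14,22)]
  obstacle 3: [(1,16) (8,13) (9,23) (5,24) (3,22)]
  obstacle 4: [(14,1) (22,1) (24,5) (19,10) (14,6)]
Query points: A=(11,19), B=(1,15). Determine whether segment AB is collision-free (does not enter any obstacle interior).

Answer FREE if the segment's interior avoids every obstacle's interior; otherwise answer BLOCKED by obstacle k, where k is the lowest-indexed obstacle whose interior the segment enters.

Obstacle 1 [(1,7) (5,0) (11,2) (10,8) (8,9)]:
  edge (1,7)–(5,0): clear
  edge (5,0)–(11,2): clear
  edge (11,2)–(10,8): clear
  edge (10,8)–(8,9): clear
  edge (8,9)–(1,7): clear
  midpoint (6,17) outside
  → clear
Obstacle 2 [(14,14) (18,17) (24,23) (14,22)]:
  edge (14,14)–(18,17): clear
  edge (18,17)–(24,23): clear
  edge (24,23)–(14,22): clear
  edge (14,22)–(14,14): clear
  midpoint (6,17) outside
  → clear
Obstacle 3 [(1,16) (8,13) (9,23) (5,24) (3,22)]:
  edge (1,16)–(8,13): crosses AB
  edge (8,13)–(9,23): crosses AB
  edge (9,23)–(5,24): clear
  edge (5,24)–(3,22): clear
  edge (3,22)–(1,16): clear
  → BLOCKED
Obstacle 4 [(14,1) (22,1) (24,5) (19,10) (14,6)]:
  edge (14,1)–(22,1): clear
  edge (22,1)–(24,5): clear
  edge (24,5)–(19,10): clear
  edge (19,10)–(14,6): clear
  edge (14,6)–(14,1): clear
  midpoint (6,17) outside
  → clear

BLOCKED by obstacle 3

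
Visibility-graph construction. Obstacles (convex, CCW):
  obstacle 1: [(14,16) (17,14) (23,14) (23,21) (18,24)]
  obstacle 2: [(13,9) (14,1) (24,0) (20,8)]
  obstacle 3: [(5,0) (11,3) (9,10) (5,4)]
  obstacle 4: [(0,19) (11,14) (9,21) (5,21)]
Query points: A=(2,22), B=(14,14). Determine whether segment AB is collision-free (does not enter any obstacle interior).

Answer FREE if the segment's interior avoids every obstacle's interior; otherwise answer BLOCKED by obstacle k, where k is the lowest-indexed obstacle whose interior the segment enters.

Obstacle 1 [(14,16) (17,14) (23,14) (23,21) (18,24)]:
  edge (14,16)–(17,14): clear
  edge (17,14)–(23,14): clear
  edge (23,14)–(23,21): clear
  edge (23,21)–(18,24): clear
  edge (18,24)–(14,16): clear
  midpoint (8,18) outside
  → clear
Obstacle 2 [(13,9) (14,1) (24,0) (20,8)]:
  edge (13,9)–(14,1): clear
  edge (14,1)–(24,0): clear
  edge (24,0)–(20,8): clear
  edge (20,8)–(13,9): clear
  midpoint (8,18) outside
  → clear
Obstacle 3 [(5,0) (11,3) (9,10) (5,4)]:
  edge (5,0)–(11,3): clear
  edge (11,3)–(9,10): clear
  edge (9,10)–(5,4): clear
  edge (5,4)–(5,0): clear
  midpoint (8,18) outside
  → clear
Obstacle 4 [(0,19) (11,14) (9,21) (5,21)]:
  edge (0,19)–(11,14): clear
  edge (11,14)–(9,21): crosses AB
  edge (9,21)–(5,21): clear
  edge (5,21)–(0,19): crosses AB
  → BLOCKED

BLOCKED by obstacle 4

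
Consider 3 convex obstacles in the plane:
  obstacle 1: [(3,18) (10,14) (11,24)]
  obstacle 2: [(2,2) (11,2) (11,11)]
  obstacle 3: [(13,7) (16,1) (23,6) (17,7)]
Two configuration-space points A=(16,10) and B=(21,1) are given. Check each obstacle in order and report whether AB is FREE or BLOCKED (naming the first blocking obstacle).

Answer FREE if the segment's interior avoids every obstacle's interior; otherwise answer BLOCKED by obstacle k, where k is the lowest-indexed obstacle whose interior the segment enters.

BLOCKED by obstacle 3

Obstacle 1 [(3,18) (10,14) (11,24)]:
  edge (3,18)–(10,14): clear
  edge (10,14)–(11,24): clear
  edge (11,24)–(3,18): clear
  midpoint (37/2,11/2) outside
  → clear
Obstacle 2 [(2,2) (11,2) (11,11)]:
  edge (2,2)–(11,2): clear
  edge (11,2)–(11,11): clear
  edge (11,11)–(2,2): clear
  midpoint (37/2,11/2) outside
  → clear
Obstacle 3 [(13,7) (16,1) (23,6) (17,7)]:
  edge (13,7)–(16,1): clear
  edge (16,1)–(23,6): crosses AB
  edge (23,6)–(17,7): crosses AB
  edge (17,7)–(13,7): clear
  → BLOCKED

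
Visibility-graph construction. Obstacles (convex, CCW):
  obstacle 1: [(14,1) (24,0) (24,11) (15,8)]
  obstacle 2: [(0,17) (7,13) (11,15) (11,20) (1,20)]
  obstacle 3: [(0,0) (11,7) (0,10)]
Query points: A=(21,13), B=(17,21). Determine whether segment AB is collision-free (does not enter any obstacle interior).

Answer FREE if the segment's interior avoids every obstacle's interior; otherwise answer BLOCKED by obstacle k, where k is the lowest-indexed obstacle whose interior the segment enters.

FREE

Obstacle 1 [(14,1) (24,0) (24,11) (15,8)]:
  edge (14,1)–(24,0): clear
  edge (24,0)–(24,11): clear
  edge (24,11)–(15,8): clear
  edge (15,8)–(14,1): clear
  midpoint (19,17) outside
  → clear
Obstacle 2 [(0,17) (7,13) (11,15) (11,20) (1,20)]:
  edge (0,17)–(7,13): clear
  edge (7,13)–(11,15): clear
  edge (11,15)–(11,20): clear
  edge (11,20)–(1,20): clear
  edge (1,20)–(0,17): clear
  midpoint (19,17) outside
  → clear
Obstacle 3 [(0,0) (11,7) (0,10)]:
  edge (0,0)–(11,7): clear
  edge (11,7)–(0,10): clear
  edge (0,10)–(0,0): clear
  midpoint (19,17) outside
  → clear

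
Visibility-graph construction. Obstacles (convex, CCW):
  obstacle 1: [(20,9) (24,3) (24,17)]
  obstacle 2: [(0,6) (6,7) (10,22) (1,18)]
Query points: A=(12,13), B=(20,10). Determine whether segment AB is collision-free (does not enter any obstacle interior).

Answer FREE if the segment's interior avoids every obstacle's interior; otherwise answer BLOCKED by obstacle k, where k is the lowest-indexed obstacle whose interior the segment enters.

Obstacle 1 [(20,9) (24,3) (24,17)]:
  edge (20,9)–(24,3): clear
  edge (24,3)–(24,17): clear
  edge (24,17)–(20,9): clear
  midpoint (16,23/2) outside
  → clear
Obstacle 2 [(0,6) (6,7) (10,22) (1,18)]:
  edge (0,6)–(6,7): clear
  edge (6,7)–(10,22): clear
  edge (10,22)–(1,18): clear
  edge (1,18)–(0,6): clear
  midpoint (16,23/2) outside
  → clear

FREE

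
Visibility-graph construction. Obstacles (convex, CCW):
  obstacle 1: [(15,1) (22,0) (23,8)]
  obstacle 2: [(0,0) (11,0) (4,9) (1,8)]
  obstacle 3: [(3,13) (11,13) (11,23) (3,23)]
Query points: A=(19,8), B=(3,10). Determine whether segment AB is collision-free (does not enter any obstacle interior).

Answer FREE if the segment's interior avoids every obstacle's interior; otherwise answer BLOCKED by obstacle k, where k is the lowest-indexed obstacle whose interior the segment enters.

FREE

Obstacle 1 [(15,1) (22,0) (23,8)]:
  edge (15,1)–(22,0): clear
  edge (22,0)–(23,8): clear
  edge (23,8)–(15,1): clear
  midpoint (11,9) outside
  → clear
Obstacle 2 [(0,0) (11,0) (4,9) (1,8)]:
  edge (0,0)–(11,0): clear
  edge (11,0)–(4,9): clear
  edge (4,9)–(1,8): clear
  edge (1,8)–(0,0): clear
  midpoint (11,9) outside
  → clear
Obstacle 3 [(3,13) (11,13) (11,23) (3,23)]:
  edge (3,13)–(11,13): clear
  edge (11,13)–(11,23): clear
  edge (11,23)–(3,23): clear
  edge (3,23)–(3,13): clear
  midpoint (11,9) outside
  → clear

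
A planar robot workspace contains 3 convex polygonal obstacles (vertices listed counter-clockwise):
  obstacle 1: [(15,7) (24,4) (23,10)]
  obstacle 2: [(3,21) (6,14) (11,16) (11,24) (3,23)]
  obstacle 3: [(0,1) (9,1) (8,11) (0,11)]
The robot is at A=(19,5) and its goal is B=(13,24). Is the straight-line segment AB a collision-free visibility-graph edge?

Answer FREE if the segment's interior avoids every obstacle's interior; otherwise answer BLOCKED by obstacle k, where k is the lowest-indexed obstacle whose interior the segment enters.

BLOCKED by obstacle 1

Obstacle 1 [(15,7) (24,4) (23,10)]:
  edge (15,7)–(24,4): crosses AB
  edge (24,4)–(23,10): clear
  edge (23,10)–(15,7): crosses AB
  → BLOCKED
Obstacle 2 [(3,21) (6,14) (11,16) (11,24) (3,23)]:
  edge (3,21)–(6,14): clear
  edge (6,14)–(11,16): clear
  edge (11,16)–(11,24): clear
  edge (11,24)–(3,23): clear
  edge (3,23)–(3,21): clear
  midpoint (16,29/2) outside
  → clear
Obstacle 3 [(0,1) (9,1) (8,11) (0,11)]:
  edge (0,1)–(9,1): clear
  edge (9,1)–(8,11): clear
  edge (8,11)–(0,11): clear
  edge (0,11)–(0,1): clear
  midpoint (16,29/2) outside
  → clear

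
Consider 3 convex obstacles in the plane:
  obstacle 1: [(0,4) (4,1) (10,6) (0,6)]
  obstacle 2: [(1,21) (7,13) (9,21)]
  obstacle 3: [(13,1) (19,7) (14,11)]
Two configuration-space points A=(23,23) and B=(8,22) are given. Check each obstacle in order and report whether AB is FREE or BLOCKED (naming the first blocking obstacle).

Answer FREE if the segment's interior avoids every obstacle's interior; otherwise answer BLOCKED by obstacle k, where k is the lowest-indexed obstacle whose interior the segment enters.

FREE

Obstacle 1 [(0,4) (4,1) (10,6) (0,6)]:
  edge (0,4)–(4,1): clear
  edge (4,1)–(10,6): clear
  edge (10,6)–(0,6): clear
  edge (0,6)–(0,4): clear
  midpoint (31/2,45/2) outside
  → clear
Obstacle 2 [(1,21) (7,13) (9,21)]:
  edge (1,21)–(7,13): clear
  edge (7,13)–(9,21): clear
  edge (9,21)–(1,21): clear
  midpoint (31/2,45/2) outside
  → clear
Obstacle 3 [(13,1) (19,7) (14,11)]:
  edge (13,1)–(19,7): clear
  edge (19,7)–(14,11): clear
  edge (14,11)–(13,1): clear
  midpoint (31/2,45/2) outside
  → clear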